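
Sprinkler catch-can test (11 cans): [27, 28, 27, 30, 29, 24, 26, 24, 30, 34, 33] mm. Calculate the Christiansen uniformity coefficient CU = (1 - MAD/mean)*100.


mean = 28.363636 mm
MAD = 2.578512 mm
CU = (1 - 2.578512/28.363636)*100

90.9091 %


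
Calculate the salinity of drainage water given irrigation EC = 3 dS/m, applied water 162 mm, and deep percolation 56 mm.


EC_dw = EC_iw * D_iw / D_dw
EC_dw = 3 * 162 / 56
EC_dw = 486 / 56

8.6786 dS/m


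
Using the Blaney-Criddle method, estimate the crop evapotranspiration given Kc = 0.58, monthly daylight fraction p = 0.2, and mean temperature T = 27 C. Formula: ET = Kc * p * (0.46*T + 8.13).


ET = Kc * p * (0.46*T + 8.13)
ET = 0.58 * 0.2 * (0.46*27 + 8.13)
ET = 0.58 * 0.2 * 20.5500

2.3838 mm/day


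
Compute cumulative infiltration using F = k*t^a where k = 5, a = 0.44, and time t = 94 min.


F = k * t^a = 5 * 94^0.44
F = 5 * 7.382038

36.9102 mm


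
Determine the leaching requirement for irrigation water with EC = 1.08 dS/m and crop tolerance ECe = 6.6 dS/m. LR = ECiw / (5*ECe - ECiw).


LR = ECiw / (5*ECe - ECiw)
LR = 1.08 / (5*6.6 - 1.08)
LR = 1.08 / 31.9200

0.0338


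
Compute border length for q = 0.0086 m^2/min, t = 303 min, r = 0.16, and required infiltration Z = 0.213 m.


L = q*t/((1+r)*Z)
L = 0.0086*303/((1+0.16)*0.213)
L = 2.6058/0.24708

10.5464 m


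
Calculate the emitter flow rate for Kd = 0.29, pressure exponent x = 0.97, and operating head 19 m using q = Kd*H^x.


q = Kd * H^x = 0.29 * 19^0.97 = 0.29 * 17.393661

5.0442 L/h


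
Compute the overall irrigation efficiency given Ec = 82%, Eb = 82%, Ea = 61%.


Ec = 0.82, Eb = 0.82, Ea = 0.61
E = 0.82 * 0.82 * 0.61 * 100 = 41.0164%

41.0164 %


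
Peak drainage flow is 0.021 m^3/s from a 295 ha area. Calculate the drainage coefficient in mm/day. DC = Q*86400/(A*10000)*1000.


DC = Q * 86400 / (A * 10000) * 1000
DC = 0.021 * 86400 / (295 * 10000) * 1000
DC = 1814400.0000 / 2950000

0.6151 mm/day


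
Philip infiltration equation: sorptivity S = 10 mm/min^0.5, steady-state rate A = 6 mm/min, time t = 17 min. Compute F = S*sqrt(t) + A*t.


F = S*sqrt(t) + A*t
F = 10*sqrt(17) + 6*17
F = 10*4.123106 + 102

143.2311 mm


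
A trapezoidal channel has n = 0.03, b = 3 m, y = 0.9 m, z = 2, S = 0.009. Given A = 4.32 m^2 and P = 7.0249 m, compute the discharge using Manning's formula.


R = A/P = 4.32/7.0249 = 0.614955
Q = (1/0.03) * 4.32 * 0.614955^(2/3) * 0.009^0.5

9.8790 m^3/s


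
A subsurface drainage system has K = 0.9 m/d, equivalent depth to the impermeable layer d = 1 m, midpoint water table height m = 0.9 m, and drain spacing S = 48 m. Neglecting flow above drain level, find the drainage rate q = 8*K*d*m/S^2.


q = 8*K*d*m/S^2
q = 8*0.9*1*0.9/48^2
q = 6.4800 / 2304

0.0028 m/d


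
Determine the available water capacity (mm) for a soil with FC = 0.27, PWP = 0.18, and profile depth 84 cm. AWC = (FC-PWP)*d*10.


AWC = (FC - PWP) * d * 10
AWC = (0.27 - 0.18) * 84 * 10
AWC = 0.0900 * 84 * 10

75.6000 mm


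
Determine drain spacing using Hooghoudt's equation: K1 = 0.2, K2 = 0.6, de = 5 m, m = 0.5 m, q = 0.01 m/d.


S^2 = 8*K2*de*m/q + 4*K1*m^2/q
S^2 = 8*0.6*5*0.5/0.01 + 4*0.2*0.5^2/0.01
S = sqrt(1220.0000)

34.9285 m


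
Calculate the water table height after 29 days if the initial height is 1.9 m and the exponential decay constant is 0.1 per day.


m = m0 * exp(-k*t)
m = 1.9 * exp(-0.1 * 29)
m = 1.9 * exp(-2.9000)

0.1045 m


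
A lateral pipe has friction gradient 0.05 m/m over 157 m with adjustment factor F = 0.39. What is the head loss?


hf = J * L * F = 0.05 * 157 * 0.39 = 3.0615 m

3.0615 m


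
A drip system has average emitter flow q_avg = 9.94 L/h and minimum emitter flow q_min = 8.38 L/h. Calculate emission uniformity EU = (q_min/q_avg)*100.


EU = (q_min/q_avg)*100 = (8.38/9.94)*100 = 84.3058%

84.3058 %


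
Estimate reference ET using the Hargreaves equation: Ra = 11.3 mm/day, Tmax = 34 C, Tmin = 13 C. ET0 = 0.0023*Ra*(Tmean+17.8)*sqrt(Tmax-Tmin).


Tmean = (Tmax + Tmin)/2 = (34 + 13)/2 = 23.5
ET0 = 0.0023 * 11.3 * (23.5 + 17.8) * sqrt(34 - 13)
ET0 = 0.0023 * 11.3 * 41.3 * 4.582576

4.9189 mm/day


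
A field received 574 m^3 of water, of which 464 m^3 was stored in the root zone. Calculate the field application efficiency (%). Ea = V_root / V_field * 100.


Ea = V_root / V_field * 100 = 464 / 574 * 100 = 80.8362%

80.8362 %


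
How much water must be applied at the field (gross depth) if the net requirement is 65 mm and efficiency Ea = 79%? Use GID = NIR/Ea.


Ea = 79% = 0.79
GID = NIR / Ea = 65 / 0.79 = 82.2785 mm

82.2785 mm


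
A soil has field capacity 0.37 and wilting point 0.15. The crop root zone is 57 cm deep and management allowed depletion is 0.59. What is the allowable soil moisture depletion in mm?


SMD = (FC - PWP) * d * MAD * 10
SMD = (0.37 - 0.15) * 57 * 0.59 * 10
SMD = 0.2200 * 57 * 0.59 * 10

73.9860 mm


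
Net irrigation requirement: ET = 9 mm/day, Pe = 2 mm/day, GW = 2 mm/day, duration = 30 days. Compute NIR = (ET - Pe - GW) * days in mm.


Daily deficit = ET - Pe - GW = 9 - 2 - 2 = 5 mm/day
NIR = 5 * 30 = 150 mm

150.0000 mm


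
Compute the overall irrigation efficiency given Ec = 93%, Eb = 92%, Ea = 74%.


Ec = 0.93, Eb = 0.92, Ea = 0.74
E = 0.93 * 0.92 * 0.74 * 100 = 63.3144%

63.3144 %


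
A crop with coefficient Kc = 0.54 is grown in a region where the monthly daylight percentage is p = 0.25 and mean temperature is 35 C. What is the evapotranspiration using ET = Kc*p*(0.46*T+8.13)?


ET = Kc * p * (0.46*T + 8.13)
ET = 0.54 * 0.25 * (0.46*35 + 8.13)
ET = 0.54 * 0.25 * 24.2300

3.2711 mm/day


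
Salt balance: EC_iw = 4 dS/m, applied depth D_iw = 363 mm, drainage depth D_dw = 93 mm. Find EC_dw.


EC_dw = EC_iw * D_iw / D_dw
EC_dw = 4 * 363 / 93
EC_dw = 1452 / 93

15.6129 dS/m


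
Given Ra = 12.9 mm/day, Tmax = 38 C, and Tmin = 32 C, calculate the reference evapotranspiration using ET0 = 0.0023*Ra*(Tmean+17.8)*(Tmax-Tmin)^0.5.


Tmean = (Tmax + Tmin)/2 = (38 + 32)/2 = 35.0
ET0 = 0.0023 * 12.9 * (35.0 + 17.8) * sqrt(38 - 32)
ET0 = 0.0023 * 12.9 * 52.8 * 2.449490

3.8373 mm/day


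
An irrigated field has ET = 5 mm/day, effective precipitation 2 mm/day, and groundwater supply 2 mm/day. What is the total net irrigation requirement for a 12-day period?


Daily deficit = ET - Pe - GW = 5 - 2 - 2 = 1 mm/day
NIR = 1 * 12 = 12 mm

12.0000 mm


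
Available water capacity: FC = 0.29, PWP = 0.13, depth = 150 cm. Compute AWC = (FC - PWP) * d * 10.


AWC = (FC - PWP) * d * 10
AWC = (0.29 - 0.13) * 150 * 10
AWC = 0.1600 * 150 * 10

240.0000 mm


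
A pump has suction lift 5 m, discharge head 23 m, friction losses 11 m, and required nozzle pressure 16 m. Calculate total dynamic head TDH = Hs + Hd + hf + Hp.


TDH = Hs + Hd + hf + Hp = 5 + 23 + 11 + 16 = 55

55 m


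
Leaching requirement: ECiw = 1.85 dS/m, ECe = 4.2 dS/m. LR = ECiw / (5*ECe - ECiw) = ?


LR = ECiw / (5*ECe - ECiw)
LR = 1.85 / (5*4.2 - 1.85)
LR = 1.85 / 19.1500

0.0966


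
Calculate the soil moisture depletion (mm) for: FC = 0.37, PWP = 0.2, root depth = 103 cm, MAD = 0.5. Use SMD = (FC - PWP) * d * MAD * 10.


SMD = (FC - PWP) * d * MAD * 10
SMD = (0.37 - 0.2) * 103 * 0.5 * 10
SMD = 0.1700 * 103 * 0.5 * 10

87.5500 mm


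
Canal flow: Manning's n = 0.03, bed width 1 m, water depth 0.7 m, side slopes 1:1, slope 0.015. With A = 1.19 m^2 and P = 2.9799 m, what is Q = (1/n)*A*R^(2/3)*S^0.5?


R = A/P = 1.19/2.9799 = 0.399342
Q = (1/0.03) * 1.19 * 0.399342^(2/3) * 0.015^0.5

2.6345 m^3/s


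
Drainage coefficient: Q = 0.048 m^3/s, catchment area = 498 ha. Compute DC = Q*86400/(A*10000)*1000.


DC = Q * 86400 / (A * 10000) * 1000
DC = 0.048 * 86400 / (498 * 10000) * 1000
DC = 4147200.0000 / 4980000

0.8328 mm/day


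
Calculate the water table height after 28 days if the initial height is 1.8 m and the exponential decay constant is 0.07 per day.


m = m0 * exp(-k*t)
m = 1.8 * exp(-0.07 * 28)
m = 1.8 * exp(-1.9600)

0.2535 m


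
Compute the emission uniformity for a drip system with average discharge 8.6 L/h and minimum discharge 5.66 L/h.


EU = (q_min/q_avg)*100 = (5.66/8.6)*100 = 65.8140%

65.8140 %


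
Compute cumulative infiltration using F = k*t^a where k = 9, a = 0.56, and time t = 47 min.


F = k * t^a = 9 * 47^0.56
F = 9 * 8.637236

77.7351 mm


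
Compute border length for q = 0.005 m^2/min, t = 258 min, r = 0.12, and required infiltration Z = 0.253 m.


L = q*t/((1+r)*Z)
L = 0.005*258/((1+0.12)*0.253)
L = 1.29/0.28336

4.5525 m


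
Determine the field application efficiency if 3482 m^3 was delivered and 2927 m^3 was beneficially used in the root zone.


Ea = V_root / V_field * 100 = 2927 / 3482 * 100 = 84.0609%

84.0609 %


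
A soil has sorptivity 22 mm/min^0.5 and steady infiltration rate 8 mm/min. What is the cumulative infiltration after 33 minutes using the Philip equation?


F = S*sqrt(t) + A*t
F = 22*sqrt(33) + 8*33
F = 22*5.744563 + 264

390.3804 mm


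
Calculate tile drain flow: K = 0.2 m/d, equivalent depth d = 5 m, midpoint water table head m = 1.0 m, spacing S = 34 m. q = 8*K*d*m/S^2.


q = 8*K*d*m/S^2
q = 8*0.2*5*1.0/34^2
q = 8.0000 / 1156

0.0069 m/d


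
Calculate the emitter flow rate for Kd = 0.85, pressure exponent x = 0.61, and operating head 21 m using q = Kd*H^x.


q = Kd * H^x = 0.85 * 21^0.61 = 0.85 * 6.405511

5.4447 L/h


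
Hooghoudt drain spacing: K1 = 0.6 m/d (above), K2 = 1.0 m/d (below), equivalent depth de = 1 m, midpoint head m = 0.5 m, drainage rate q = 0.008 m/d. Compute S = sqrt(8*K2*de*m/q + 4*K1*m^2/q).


S^2 = 8*K2*de*m/q + 4*K1*m^2/q
S^2 = 8*1.0*1*0.5/0.008 + 4*0.6*0.5^2/0.008
S = sqrt(575.0000)

23.9792 m


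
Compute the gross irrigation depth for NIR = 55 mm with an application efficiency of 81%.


Ea = 81% = 0.81
GID = NIR / Ea = 55 / 0.81 = 67.9012 mm

67.9012 mm


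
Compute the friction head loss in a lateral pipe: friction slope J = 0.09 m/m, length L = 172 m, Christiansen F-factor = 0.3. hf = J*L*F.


hf = J * L * F = 0.09 * 172 * 0.3 = 4.6440 m

4.6440 m


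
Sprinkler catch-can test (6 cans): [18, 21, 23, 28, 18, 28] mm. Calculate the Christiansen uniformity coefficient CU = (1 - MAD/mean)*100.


mean = 22.666667 mm
MAD = 3.666667 mm
CU = (1 - 3.666667/22.666667)*100

83.8235 %


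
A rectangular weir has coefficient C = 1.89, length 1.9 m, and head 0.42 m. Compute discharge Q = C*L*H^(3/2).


Q = C * L * H^(3/2) = 1.89 * 1.9 * 0.42^1.5 = 1.89 * 1.9 * 0.272191

0.9774 m^3/s


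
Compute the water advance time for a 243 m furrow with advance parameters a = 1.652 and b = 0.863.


t = (L/a)^(1/b)
t = (243/1.652)^(1/0.863)
t = 147.094431^(1/0.863)

324.8621 min


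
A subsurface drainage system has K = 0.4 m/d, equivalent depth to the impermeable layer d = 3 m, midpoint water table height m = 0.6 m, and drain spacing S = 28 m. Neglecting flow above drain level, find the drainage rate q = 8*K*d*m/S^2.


q = 8*K*d*m/S^2
q = 8*0.4*3*0.6/28^2
q = 5.7600 / 784

0.0073 m/d


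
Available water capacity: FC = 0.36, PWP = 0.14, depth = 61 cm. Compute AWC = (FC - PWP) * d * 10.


AWC = (FC - PWP) * d * 10
AWC = (0.36 - 0.14) * 61 * 10
AWC = 0.2200 * 61 * 10

134.2000 mm


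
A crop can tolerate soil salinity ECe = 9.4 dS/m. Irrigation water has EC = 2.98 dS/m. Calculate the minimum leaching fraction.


LR = ECiw / (5*ECe - ECiw)
LR = 2.98 / (5*9.4 - 2.98)
LR = 2.98 / 44.0200

0.0677


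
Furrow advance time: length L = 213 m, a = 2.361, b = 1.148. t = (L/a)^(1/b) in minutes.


t = (L/a)^(1/b)
t = (213/2.361)^(1/1.148)
t = 90.216010^(1/1.148)

50.4904 min


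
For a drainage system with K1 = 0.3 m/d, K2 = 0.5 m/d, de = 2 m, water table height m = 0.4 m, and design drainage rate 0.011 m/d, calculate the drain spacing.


S^2 = 8*K2*de*m/q + 4*K1*m^2/q
S^2 = 8*0.5*2*0.4/0.011 + 4*0.3*0.4^2/0.011
S = sqrt(308.3636)

17.5603 m


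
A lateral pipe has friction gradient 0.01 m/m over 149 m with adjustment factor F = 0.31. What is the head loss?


hf = J * L * F = 0.01 * 149 * 0.31 = 0.4619 m

0.4619 m


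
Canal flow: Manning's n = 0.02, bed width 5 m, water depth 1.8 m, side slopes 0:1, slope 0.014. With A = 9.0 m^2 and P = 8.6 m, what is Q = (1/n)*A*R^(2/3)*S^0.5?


R = A/P = 9.0/8.6 = 1.046512
Q = (1/0.02) * 9.0 * 1.046512^(2/3) * 0.014^0.5

54.8832 m^3/s


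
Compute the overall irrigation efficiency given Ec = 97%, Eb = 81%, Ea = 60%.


Ec = 0.97, Eb = 0.81, Ea = 0.6
E = 0.97 * 0.81 * 0.6 * 100 = 47.1420%

47.1420 %


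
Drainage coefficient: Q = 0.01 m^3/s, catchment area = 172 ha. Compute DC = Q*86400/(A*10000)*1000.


DC = Q * 86400 / (A * 10000) * 1000
DC = 0.01 * 86400 / (172 * 10000) * 1000
DC = 864000.0000 / 1720000

0.5023 mm/day


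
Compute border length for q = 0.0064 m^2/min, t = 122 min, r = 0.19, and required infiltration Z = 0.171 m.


L = q*t/((1+r)*Z)
L = 0.0064*122/((1+0.19)*0.171)
L = 0.7808/0.20349

3.8370 m


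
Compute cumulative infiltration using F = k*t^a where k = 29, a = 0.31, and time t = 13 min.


F = k * t^a = 29 * 13^0.31
F = 29 * 2.214738

64.2274 mm


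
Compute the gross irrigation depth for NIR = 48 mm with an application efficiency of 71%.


Ea = 71% = 0.71
GID = NIR / Ea = 48 / 0.71 = 67.6056 mm

67.6056 mm


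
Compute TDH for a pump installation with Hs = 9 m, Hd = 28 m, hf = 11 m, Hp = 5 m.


TDH = Hs + Hd + hf + Hp = 9 + 28 + 11 + 5 = 53

53 m


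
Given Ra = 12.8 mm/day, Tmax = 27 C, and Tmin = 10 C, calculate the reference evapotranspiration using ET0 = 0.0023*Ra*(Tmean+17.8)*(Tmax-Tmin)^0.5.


Tmean = (Tmax + Tmin)/2 = (27 + 10)/2 = 18.5
ET0 = 0.0023 * 12.8 * (18.5 + 17.8) * sqrt(27 - 10)
ET0 = 0.0023 * 12.8 * 36.3 * 4.123106

4.4062 mm/day


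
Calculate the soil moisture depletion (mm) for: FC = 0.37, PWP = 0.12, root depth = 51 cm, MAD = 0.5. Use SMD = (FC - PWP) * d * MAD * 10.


SMD = (FC - PWP) * d * MAD * 10
SMD = (0.37 - 0.12) * 51 * 0.5 * 10
SMD = 0.2500 * 51 * 0.5 * 10

63.7500 mm


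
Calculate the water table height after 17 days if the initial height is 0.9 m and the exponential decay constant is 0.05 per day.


m = m0 * exp(-k*t)
m = 0.9 * exp(-0.05 * 17)
m = 0.9 * exp(-0.8500)

0.3847 m


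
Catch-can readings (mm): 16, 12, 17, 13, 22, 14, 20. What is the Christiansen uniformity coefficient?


mean = 16.285714 mm
MAD = 2.897959 mm
CU = (1 - 2.897959/16.285714)*100

82.2055 %


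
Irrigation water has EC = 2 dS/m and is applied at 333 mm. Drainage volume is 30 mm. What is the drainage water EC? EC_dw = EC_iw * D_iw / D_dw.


EC_dw = EC_iw * D_iw / D_dw
EC_dw = 2 * 333 / 30
EC_dw = 666 / 30

22.2000 dS/m


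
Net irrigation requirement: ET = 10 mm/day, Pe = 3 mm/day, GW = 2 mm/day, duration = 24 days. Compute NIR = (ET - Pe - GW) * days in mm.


Daily deficit = ET - Pe - GW = 10 - 3 - 2 = 5 mm/day
NIR = 5 * 24 = 120 mm

120.0000 mm


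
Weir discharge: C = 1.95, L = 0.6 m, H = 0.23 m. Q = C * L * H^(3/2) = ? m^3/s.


Q = C * L * H^(3/2) = 1.95 * 0.6 * 0.23^1.5 = 1.95 * 0.6 * 0.110304

0.1291 m^3/s


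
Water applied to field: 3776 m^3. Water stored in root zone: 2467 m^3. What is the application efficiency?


Ea = V_root / V_field * 100 = 2467 / 3776 * 100 = 65.3337%

65.3337 %


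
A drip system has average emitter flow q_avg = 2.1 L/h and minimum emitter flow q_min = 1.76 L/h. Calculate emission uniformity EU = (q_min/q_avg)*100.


EU = (q_min/q_avg)*100 = (1.76/2.1)*100 = 83.8095%

83.8095 %


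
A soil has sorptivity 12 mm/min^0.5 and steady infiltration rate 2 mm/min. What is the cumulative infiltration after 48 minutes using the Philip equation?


F = S*sqrt(t) + A*t
F = 12*sqrt(48) + 2*48
F = 12*6.928203 + 96

179.1384 mm


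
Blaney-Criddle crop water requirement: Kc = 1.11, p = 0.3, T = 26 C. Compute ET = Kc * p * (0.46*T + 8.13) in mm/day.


ET = Kc * p * (0.46*T + 8.13)
ET = 1.11 * 0.3 * (0.46*26 + 8.13)
ET = 1.11 * 0.3 * 20.0900

6.6900 mm/day


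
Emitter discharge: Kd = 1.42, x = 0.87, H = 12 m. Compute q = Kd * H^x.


q = Kd * H^x = 1.42 * 12^0.87 = 1.42 * 8.687357

12.3360 L/h


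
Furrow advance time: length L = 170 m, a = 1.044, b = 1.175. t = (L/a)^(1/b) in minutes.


t = (L/a)^(1/b)
t = (170/1.044)^(1/1.175)
t = 162.835249^(1/1.175)

76.2674 min


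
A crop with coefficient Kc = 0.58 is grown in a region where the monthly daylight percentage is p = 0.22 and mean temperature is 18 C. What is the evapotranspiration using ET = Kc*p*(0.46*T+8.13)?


ET = Kc * p * (0.46*T + 8.13)
ET = 0.58 * 0.22 * (0.46*18 + 8.13)
ET = 0.58 * 0.22 * 16.4100

2.0939 mm/day


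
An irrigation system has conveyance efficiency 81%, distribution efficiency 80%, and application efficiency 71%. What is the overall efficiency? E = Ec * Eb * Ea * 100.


Ec = 0.81, Eb = 0.8, Ea = 0.71
E = 0.81 * 0.8 * 0.71 * 100 = 46.0080%

46.0080 %


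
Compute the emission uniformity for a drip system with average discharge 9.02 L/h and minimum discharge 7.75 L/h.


EU = (q_min/q_avg)*100 = (7.75/9.02)*100 = 85.9202%

85.9202 %


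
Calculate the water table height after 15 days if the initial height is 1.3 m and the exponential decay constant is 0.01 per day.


m = m0 * exp(-k*t)
m = 1.3 * exp(-0.01 * 15)
m = 1.3 * exp(-0.1500)

1.1189 m


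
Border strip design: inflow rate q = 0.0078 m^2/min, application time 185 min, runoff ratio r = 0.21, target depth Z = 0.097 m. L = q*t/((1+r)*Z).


L = q*t/((1+r)*Z)
L = 0.0078*185/((1+0.21)*0.097)
L = 1.443/0.11737

12.2945 m


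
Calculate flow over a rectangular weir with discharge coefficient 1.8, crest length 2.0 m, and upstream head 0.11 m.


Q = C * L * H^(3/2) = 1.8 * 2.0 * 0.11^1.5 = 1.8 * 2.0 * 0.036483

0.1313 m^3/s


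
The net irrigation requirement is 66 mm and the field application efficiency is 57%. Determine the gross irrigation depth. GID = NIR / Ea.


Ea = 57% = 0.57
GID = NIR / Ea = 66 / 0.57 = 115.7895 mm

115.7895 mm


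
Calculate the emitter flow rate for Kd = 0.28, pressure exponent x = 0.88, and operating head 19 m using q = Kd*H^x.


q = Kd * H^x = 0.28 * 19^0.88 = 0.28 * 13.344527

3.7365 L/h


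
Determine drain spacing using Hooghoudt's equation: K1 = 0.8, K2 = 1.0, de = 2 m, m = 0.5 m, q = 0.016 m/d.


S^2 = 8*K2*de*m/q + 4*K1*m^2/q
S^2 = 8*1.0*2*0.5/0.016 + 4*0.8*0.5^2/0.016
S = sqrt(550.0000)

23.4521 m


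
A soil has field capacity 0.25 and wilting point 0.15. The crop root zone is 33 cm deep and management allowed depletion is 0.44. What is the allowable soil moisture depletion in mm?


SMD = (FC - PWP) * d * MAD * 10
SMD = (0.25 - 0.15) * 33 * 0.44 * 10
SMD = 0.1000 * 33 * 0.44 * 10

14.5200 mm


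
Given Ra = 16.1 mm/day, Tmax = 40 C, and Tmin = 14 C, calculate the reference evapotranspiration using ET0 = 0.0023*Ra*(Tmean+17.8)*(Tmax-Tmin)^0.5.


Tmean = (Tmax + Tmin)/2 = (40 + 14)/2 = 27.0
ET0 = 0.0023 * 16.1 * (27.0 + 17.8) * sqrt(40 - 14)
ET0 = 0.0023 * 16.1 * 44.8 * 5.099020

8.4590 mm/day


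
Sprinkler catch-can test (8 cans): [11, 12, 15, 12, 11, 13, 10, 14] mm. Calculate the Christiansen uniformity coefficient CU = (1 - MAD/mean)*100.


mean = 12.250000 mm
MAD = 1.312500 mm
CU = (1 - 1.312500/12.250000)*100

89.2857 %


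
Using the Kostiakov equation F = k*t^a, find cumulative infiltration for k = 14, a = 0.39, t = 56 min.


F = k * t^a = 14 * 56^0.39
F = 14 * 4.806106

67.2855 mm


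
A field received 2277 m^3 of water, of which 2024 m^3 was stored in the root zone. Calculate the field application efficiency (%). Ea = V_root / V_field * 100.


Ea = V_root / V_field * 100 = 2024 / 2277 * 100 = 88.8889%

88.8889 %


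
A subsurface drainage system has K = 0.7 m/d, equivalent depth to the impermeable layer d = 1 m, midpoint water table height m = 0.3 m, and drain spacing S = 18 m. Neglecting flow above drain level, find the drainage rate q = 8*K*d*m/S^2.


q = 8*K*d*m/S^2
q = 8*0.7*1*0.3/18^2
q = 1.6800 / 324

0.0052 m/d


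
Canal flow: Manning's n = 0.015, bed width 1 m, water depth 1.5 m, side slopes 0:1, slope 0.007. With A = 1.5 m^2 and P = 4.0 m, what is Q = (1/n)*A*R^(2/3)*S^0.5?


R = A/P = 1.5/4.0 = 0.375000
Q = (1/0.015) * 1.5 * 0.375000^(2/3) * 0.007^0.5

4.3508 m^3/s


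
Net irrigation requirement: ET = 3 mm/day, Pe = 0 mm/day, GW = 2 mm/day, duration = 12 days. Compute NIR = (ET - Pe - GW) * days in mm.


Daily deficit = ET - Pe - GW = 3 - 0 - 2 = 1 mm/day
NIR = 1 * 12 = 12 mm

12.0000 mm


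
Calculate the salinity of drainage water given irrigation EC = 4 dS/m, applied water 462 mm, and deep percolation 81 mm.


EC_dw = EC_iw * D_iw / D_dw
EC_dw = 4 * 462 / 81
EC_dw = 1848 / 81

22.8148 dS/m


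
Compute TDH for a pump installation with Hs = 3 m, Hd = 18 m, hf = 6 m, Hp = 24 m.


TDH = Hs + Hd + hf + Hp = 3 + 18 + 6 + 24 = 51

51 m


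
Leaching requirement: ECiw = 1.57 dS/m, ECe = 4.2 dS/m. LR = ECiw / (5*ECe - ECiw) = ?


LR = ECiw / (5*ECe - ECiw)
LR = 1.57 / (5*4.2 - 1.57)
LR = 1.57 / 19.4300

0.0808


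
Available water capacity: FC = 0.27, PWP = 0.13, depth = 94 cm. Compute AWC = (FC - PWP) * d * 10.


AWC = (FC - PWP) * d * 10
AWC = (0.27 - 0.13) * 94 * 10
AWC = 0.1400 * 94 * 10

131.6000 mm


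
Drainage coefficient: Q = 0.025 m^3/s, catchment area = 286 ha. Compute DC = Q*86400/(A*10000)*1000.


DC = Q * 86400 / (A * 10000) * 1000
DC = 0.025 * 86400 / (286 * 10000) * 1000
DC = 2160000.0000 / 2860000

0.7552 mm/day


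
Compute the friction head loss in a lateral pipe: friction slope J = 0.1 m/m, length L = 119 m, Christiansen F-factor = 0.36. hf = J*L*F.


hf = J * L * F = 0.1 * 119 * 0.36 = 4.2840 m

4.2840 m


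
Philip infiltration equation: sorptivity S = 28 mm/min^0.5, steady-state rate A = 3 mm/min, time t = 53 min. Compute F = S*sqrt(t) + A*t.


F = S*sqrt(t) + A*t
F = 28*sqrt(53) + 3*53
F = 28*7.280110 + 159

362.8431 mm


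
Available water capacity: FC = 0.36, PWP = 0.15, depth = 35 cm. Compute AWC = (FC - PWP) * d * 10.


AWC = (FC - PWP) * d * 10
AWC = (0.36 - 0.15) * 35 * 10
AWC = 0.2100 * 35 * 10

73.5000 mm


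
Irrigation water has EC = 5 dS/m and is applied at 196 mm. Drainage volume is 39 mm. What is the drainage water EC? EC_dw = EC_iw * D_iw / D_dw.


EC_dw = EC_iw * D_iw / D_dw
EC_dw = 5 * 196 / 39
EC_dw = 980 / 39

25.1282 dS/m


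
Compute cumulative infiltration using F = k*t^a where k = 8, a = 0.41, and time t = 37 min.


F = k * t^a = 8 * 37^0.41
F = 8 * 4.395039

35.1603 mm


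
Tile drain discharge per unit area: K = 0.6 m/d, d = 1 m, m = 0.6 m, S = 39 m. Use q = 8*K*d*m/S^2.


q = 8*K*d*m/S^2
q = 8*0.6*1*0.6/39^2
q = 2.8800 / 1521

0.0019 m/d


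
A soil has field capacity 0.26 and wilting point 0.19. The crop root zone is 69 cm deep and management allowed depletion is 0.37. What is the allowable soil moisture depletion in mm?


SMD = (FC - PWP) * d * MAD * 10
SMD = (0.26 - 0.19) * 69 * 0.37 * 10
SMD = 0.0700 * 69 * 0.37 * 10

17.8710 mm


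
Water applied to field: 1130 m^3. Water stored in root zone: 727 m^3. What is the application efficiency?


Ea = V_root / V_field * 100 = 727 / 1130 * 100 = 64.3363%

64.3363 %


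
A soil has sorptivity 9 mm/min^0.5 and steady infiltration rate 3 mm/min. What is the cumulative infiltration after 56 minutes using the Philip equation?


F = S*sqrt(t) + A*t
F = 9*sqrt(56) + 3*56
F = 9*7.483315 + 168

235.3498 mm


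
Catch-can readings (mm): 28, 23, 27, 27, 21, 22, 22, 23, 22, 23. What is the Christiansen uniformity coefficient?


mean = 23.800000 mm
MAD = 2.120000 mm
CU = (1 - 2.120000/23.800000)*100

91.0924 %


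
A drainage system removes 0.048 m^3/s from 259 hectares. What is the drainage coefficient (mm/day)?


DC = Q * 86400 / (A * 10000) * 1000
DC = 0.048 * 86400 / (259 * 10000) * 1000
DC = 4147200.0000 / 2590000

1.6012 mm/day


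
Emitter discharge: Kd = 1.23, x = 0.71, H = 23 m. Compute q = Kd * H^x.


q = Kd * H^x = 1.23 * 23^0.71 = 1.23 * 9.264602

11.3955 L/h


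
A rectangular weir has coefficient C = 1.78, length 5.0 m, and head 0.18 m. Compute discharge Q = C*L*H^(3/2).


Q = C * L * H^(3/2) = 1.78 * 5.0 * 0.18^1.5 = 1.78 * 5.0 * 0.076368

0.6797 m^3/s


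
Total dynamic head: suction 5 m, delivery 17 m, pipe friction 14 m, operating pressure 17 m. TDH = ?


TDH = Hs + Hd + hf + Hp = 5 + 17 + 14 + 17 = 53

53 m


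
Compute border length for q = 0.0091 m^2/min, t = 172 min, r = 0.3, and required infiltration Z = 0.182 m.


L = q*t/((1+r)*Z)
L = 0.0091*172/((1+0.3)*0.182)
L = 1.5652/0.2366

6.6154 m


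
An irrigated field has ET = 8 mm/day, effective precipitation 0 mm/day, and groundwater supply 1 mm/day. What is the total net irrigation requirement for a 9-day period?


Daily deficit = ET - Pe - GW = 8 - 0 - 1 = 7 mm/day
NIR = 7 * 9 = 63 mm

63.0000 mm


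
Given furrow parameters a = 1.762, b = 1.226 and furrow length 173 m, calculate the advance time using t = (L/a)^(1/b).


t = (L/a)^(1/b)
t = (173/1.762)^(1/1.226)
t = 98.183882^(1/1.226)

42.1530 min


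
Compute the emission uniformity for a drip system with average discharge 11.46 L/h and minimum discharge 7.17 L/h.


EU = (q_min/q_avg)*100 = (7.17/11.46)*100 = 62.5654%

62.5654 %


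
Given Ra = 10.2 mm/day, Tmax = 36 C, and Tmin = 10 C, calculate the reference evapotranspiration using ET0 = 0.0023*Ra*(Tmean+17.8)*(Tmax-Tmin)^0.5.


Tmean = (Tmax + Tmin)/2 = (36 + 10)/2 = 23.0
ET0 = 0.0023 * 10.2 * (23.0 + 17.8) * sqrt(36 - 10)
ET0 = 0.0023 * 10.2 * 40.8 * 5.099020

4.8806 mm/day


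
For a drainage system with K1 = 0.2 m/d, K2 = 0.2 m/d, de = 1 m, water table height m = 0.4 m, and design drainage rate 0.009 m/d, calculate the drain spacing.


S^2 = 8*K2*de*m/q + 4*K1*m^2/q
S^2 = 8*0.2*1*0.4/0.009 + 4*0.2*0.4^2/0.009
S = sqrt(85.3333)

9.2376 m


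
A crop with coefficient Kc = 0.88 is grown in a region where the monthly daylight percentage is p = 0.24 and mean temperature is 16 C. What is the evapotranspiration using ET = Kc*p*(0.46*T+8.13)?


ET = Kc * p * (0.46*T + 8.13)
ET = 0.88 * 0.24 * (0.46*16 + 8.13)
ET = 0.88 * 0.24 * 15.4900

3.2715 mm/day


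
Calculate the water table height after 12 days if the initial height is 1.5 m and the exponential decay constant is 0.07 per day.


m = m0 * exp(-k*t)
m = 1.5 * exp(-0.07 * 12)
m = 1.5 * exp(-0.8400)

0.6476 m


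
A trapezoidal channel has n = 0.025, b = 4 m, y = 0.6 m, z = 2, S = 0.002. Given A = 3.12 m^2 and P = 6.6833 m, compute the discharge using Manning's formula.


R = A/P = 3.12/6.6833 = 0.466835
Q = (1/0.025) * 3.12 * 0.466835^(2/3) * 0.002^0.5

3.3587 m^3/s


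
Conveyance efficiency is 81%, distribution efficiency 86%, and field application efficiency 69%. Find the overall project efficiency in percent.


Ec = 0.81, Eb = 0.86, Ea = 0.69
E = 0.81 * 0.86 * 0.69 * 100 = 48.0654%

48.0654 %


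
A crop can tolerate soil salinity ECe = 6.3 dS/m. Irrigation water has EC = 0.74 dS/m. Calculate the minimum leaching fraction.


LR = ECiw / (5*ECe - ECiw)
LR = 0.74 / (5*6.3 - 0.74)
LR = 0.74 / 30.7600

0.0241


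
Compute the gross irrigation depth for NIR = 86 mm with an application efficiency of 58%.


Ea = 58% = 0.58
GID = NIR / Ea = 86 / 0.58 = 148.2759 mm

148.2759 mm


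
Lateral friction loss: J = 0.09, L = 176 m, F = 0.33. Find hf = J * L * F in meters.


hf = J * L * F = 0.09 * 176 * 0.33 = 5.2272 m

5.2272 m


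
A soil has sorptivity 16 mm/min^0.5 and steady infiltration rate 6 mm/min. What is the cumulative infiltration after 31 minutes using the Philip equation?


F = S*sqrt(t) + A*t
F = 16*sqrt(31) + 6*31
F = 16*5.567764 + 186

275.0842 mm


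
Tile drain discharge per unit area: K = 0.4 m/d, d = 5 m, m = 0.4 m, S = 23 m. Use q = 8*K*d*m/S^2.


q = 8*K*d*m/S^2
q = 8*0.4*5*0.4/23^2
q = 6.4000 / 529

0.0121 m/d


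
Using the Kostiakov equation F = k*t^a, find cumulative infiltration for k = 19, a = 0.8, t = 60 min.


F = k * t^a = 19 * 60^0.8
F = 19 * 26.455806

502.6603 mm


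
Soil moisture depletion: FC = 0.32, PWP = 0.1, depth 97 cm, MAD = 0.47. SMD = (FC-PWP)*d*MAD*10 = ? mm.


SMD = (FC - PWP) * d * MAD * 10
SMD = (0.32 - 0.1) * 97 * 0.47 * 10
SMD = 0.2200 * 97 * 0.47 * 10

100.2980 mm


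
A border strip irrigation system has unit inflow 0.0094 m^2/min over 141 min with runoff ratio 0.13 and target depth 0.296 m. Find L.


L = q*t/((1+r)*Z)
L = 0.0094*141/((1+0.13)*0.296)
L = 1.3254/0.33448

3.9626 m


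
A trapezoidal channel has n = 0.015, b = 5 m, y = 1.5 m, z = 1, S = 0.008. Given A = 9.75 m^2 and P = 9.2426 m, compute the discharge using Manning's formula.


R = A/P = 9.75/9.2426 = 1.054898
Q = (1/0.015) * 9.75 * 1.054898^(2/3) * 0.008^0.5

60.2465 m^3/s


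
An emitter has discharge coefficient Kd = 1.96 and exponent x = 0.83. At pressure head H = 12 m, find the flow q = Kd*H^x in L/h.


q = Kd * H^x = 1.96 * 12^0.83 = 1.96 * 7.865393

15.4162 L/h


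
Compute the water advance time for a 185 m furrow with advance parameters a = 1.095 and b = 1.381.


t = (L/a)^(1/b)
t = (185/1.095)^(1/1.381)
t = 168.949772^(1/1.381)

41.0344 min


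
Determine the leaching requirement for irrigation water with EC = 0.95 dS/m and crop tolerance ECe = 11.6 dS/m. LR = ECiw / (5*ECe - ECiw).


LR = ECiw / (5*ECe - ECiw)
LR = 0.95 / (5*11.6 - 0.95)
LR = 0.95 / 57.0500

0.0167


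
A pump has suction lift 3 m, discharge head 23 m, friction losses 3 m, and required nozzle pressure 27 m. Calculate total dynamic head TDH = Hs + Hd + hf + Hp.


TDH = Hs + Hd + hf + Hp = 3 + 23 + 3 + 27 = 56

56 m


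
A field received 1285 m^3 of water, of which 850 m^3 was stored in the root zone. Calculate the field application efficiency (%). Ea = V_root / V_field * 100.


Ea = V_root / V_field * 100 = 850 / 1285 * 100 = 66.1479%

66.1479 %


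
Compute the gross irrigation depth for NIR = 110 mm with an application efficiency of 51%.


Ea = 51% = 0.51
GID = NIR / Ea = 110 / 0.51 = 215.6863 mm

215.6863 mm


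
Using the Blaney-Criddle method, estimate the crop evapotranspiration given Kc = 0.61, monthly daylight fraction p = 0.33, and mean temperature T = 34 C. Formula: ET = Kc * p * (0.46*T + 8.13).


ET = Kc * p * (0.46*T + 8.13)
ET = 0.61 * 0.33 * (0.46*34 + 8.13)
ET = 0.61 * 0.33 * 23.7700

4.7849 mm/day


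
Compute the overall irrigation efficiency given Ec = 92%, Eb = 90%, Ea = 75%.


Ec = 0.92, Eb = 0.9, Ea = 0.75
E = 0.92 * 0.9 * 0.75 * 100 = 62.1000%

62.1000 %


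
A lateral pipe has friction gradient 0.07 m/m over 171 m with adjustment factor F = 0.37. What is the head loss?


hf = J * L * F = 0.07 * 171 * 0.37 = 4.4289 m

4.4289 m


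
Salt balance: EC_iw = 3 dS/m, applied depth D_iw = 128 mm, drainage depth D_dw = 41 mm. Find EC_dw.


EC_dw = EC_iw * D_iw / D_dw
EC_dw = 3 * 128 / 41
EC_dw = 384 / 41

9.3659 dS/m


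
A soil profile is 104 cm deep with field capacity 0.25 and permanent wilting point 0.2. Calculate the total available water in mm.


AWC = (FC - PWP) * d * 10
AWC = (0.25 - 0.2) * 104 * 10
AWC = 0.0500 * 104 * 10

52.0000 mm


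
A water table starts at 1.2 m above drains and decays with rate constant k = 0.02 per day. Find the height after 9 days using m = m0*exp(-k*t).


m = m0 * exp(-k*t)
m = 1.2 * exp(-0.02 * 9)
m = 1.2 * exp(-0.1800)

1.0023 m


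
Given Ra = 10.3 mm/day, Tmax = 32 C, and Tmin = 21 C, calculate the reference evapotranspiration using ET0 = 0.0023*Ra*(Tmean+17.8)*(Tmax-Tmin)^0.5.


Tmean = (Tmax + Tmin)/2 = (32 + 21)/2 = 26.5
ET0 = 0.0023 * 10.3 * (26.5 + 17.8) * sqrt(32 - 21)
ET0 = 0.0023 * 10.3 * 44.3 * 3.316625

3.4807 mm/day


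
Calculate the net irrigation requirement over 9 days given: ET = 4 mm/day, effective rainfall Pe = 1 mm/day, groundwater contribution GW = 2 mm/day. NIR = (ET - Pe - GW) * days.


Daily deficit = ET - Pe - GW = 4 - 1 - 2 = 1 mm/day
NIR = 1 * 9 = 9 mm

9.0000 mm


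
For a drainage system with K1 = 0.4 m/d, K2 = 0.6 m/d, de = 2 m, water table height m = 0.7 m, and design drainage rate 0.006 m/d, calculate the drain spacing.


S^2 = 8*K2*de*m/q + 4*K1*m^2/q
S^2 = 8*0.6*2*0.7/0.006 + 4*0.4*0.7^2/0.006
S = sqrt(1250.6667)

35.3648 m


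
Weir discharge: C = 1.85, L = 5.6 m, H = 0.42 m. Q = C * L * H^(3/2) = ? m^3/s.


Q = C * L * H^(3/2) = 1.85 * 5.6 * 0.42^1.5 = 1.85 * 5.6 * 0.272191

2.8199 m^3/s


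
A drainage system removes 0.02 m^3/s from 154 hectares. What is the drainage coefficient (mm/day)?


DC = Q * 86400 / (A * 10000) * 1000
DC = 0.02 * 86400 / (154 * 10000) * 1000
DC = 1728000.0000 / 1540000

1.1221 mm/day


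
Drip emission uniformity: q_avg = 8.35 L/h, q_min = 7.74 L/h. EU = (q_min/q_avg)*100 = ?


EU = (q_min/q_avg)*100 = (7.74/8.35)*100 = 92.6946%

92.6946 %


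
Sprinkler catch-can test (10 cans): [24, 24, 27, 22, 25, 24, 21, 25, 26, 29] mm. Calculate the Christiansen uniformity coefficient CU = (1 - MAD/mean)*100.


mean = 24.700000 mm
MAD = 1.700000 mm
CU = (1 - 1.700000/24.700000)*100

93.1174 %


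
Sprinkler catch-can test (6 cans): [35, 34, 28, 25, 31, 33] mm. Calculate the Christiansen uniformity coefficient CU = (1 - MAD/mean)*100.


mean = 31.000000 mm
MAD = 3.000000 mm
CU = (1 - 3.000000/31.000000)*100

90.3226 %


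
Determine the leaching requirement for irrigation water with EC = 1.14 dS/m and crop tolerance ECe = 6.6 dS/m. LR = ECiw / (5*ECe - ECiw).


LR = ECiw / (5*ECe - ECiw)
LR = 1.14 / (5*6.6 - 1.14)
LR = 1.14 / 31.8600

0.0358


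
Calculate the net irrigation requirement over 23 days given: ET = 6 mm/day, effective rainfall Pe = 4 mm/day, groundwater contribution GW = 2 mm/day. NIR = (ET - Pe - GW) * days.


Daily deficit = ET - Pe - GW = 6 - 4 - 2 = 0 mm/day
NIR = 0 * 23 = 0 mm

0 mm


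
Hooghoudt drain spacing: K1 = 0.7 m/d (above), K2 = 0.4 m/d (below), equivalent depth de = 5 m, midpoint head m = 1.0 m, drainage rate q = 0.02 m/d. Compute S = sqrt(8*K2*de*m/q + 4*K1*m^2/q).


S^2 = 8*K2*de*m/q + 4*K1*m^2/q
S^2 = 8*0.4*5*1.0/0.02 + 4*0.7*1.0^2/0.02
S = sqrt(940.0000)

30.6594 m


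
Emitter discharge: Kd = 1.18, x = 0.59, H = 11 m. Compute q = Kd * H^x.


q = Kd * H^x = 1.18 * 11^0.59 = 1.18 * 4.115491

4.8563 L/h


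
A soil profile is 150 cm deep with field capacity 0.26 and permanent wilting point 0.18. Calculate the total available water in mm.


AWC = (FC - PWP) * d * 10
AWC = (0.26 - 0.18) * 150 * 10
AWC = 0.0800 * 150 * 10

120.0000 mm


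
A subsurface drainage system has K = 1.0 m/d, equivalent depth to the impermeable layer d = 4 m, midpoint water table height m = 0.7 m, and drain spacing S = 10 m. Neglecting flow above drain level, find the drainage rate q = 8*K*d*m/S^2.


q = 8*K*d*m/S^2
q = 8*1.0*4*0.7/10^2
q = 22.4000 / 100

0.2240 m/d


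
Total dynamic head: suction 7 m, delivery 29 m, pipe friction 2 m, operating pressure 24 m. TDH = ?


TDH = Hs + Hd + hf + Hp = 7 + 29 + 2 + 24 = 62

62 m


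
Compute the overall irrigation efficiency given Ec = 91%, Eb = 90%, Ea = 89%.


Ec = 0.91, Eb = 0.9, Ea = 0.89
E = 0.91 * 0.9 * 0.89 * 100 = 72.8910%

72.8910 %


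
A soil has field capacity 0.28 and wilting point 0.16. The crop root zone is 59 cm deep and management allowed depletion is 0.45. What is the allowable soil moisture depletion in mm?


SMD = (FC - PWP) * d * MAD * 10
SMD = (0.28 - 0.16) * 59 * 0.45 * 10
SMD = 0.1200 * 59 * 0.45 * 10

31.8600 mm


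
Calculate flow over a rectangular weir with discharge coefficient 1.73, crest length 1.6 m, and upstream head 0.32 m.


Q = C * L * H^(3/2) = 1.73 * 1.6 * 0.32^1.5 = 1.73 * 1.6 * 0.181019

0.5011 m^3/s


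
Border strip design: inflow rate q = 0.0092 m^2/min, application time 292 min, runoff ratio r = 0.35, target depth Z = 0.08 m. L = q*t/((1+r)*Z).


L = q*t/((1+r)*Z)
L = 0.0092*292/((1+0.35)*0.08)
L = 2.6864/0.108

24.8741 m


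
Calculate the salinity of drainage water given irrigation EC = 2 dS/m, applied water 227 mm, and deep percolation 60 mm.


EC_dw = EC_iw * D_iw / D_dw
EC_dw = 2 * 227 / 60
EC_dw = 454 / 60

7.5667 dS/m


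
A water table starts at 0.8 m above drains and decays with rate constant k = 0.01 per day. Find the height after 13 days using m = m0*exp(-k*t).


m = m0 * exp(-k*t)
m = 0.8 * exp(-0.01 * 13)
m = 0.8 * exp(-0.1300)

0.7025 m


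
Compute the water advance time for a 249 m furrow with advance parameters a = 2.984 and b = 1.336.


t = (L/a)^(1/b)
t = (249/2.984)^(1/1.336)
t = 83.445040^(1/1.336)

27.4267 min


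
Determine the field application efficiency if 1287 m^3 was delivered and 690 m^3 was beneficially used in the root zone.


Ea = V_root / V_field * 100 = 690 / 1287 * 100 = 53.6131%

53.6131 %


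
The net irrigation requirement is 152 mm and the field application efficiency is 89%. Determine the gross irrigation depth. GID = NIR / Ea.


Ea = 89% = 0.89
GID = NIR / Ea = 152 / 0.89 = 170.7865 mm

170.7865 mm


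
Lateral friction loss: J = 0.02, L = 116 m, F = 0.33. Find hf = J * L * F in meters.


hf = J * L * F = 0.02 * 116 * 0.33 = 0.7656 m

0.7656 m


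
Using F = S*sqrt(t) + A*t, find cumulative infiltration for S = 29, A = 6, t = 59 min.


F = S*sqrt(t) + A*t
F = 29*sqrt(59) + 6*59
F = 29*7.681146 + 354

576.7532 mm


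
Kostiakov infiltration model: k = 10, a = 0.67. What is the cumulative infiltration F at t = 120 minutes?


F = k * t^a = 10 * 120^0.67
F = 10 * 24.720169

247.2017 mm


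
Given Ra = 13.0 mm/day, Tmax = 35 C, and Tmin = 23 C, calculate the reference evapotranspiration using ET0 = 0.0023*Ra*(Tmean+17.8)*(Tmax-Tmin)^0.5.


Tmean = (Tmax + Tmin)/2 = (35 + 23)/2 = 29.0
ET0 = 0.0023 * 13.0 * (29.0 + 17.8) * sqrt(35 - 23)
ET0 = 0.0023 * 13.0 * 46.8 * 3.464102

4.8474 mm/day


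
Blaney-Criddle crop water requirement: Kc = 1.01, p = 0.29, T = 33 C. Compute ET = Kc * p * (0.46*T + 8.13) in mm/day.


ET = Kc * p * (0.46*T + 8.13)
ET = 1.01 * 0.29 * (0.46*33 + 8.13)
ET = 1.01 * 0.29 * 23.3100

6.8275 mm/day


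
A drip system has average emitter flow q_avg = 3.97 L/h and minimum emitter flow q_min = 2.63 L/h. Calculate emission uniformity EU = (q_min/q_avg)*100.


EU = (q_min/q_avg)*100 = (2.63/3.97)*100 = 66.2469%

66.2469 %


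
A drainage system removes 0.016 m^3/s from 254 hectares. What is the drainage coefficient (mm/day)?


DC = Q * 86400 / (A * 10000) * 1000
DC = 0.016 * 86400 / (254 * 10000) * 1000
DC = 1382400.0000 / 2540000

0.5443 mm/day


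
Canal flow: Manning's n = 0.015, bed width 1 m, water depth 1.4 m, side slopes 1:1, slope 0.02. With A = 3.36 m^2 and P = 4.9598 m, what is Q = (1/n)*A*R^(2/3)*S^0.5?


R = A/P = 3.36/4.9598 = 0.677447
Q = (1/0.015) * 3.36 * 0.677447^(2/3) * 0.02^0.5

24.4351 m^3/s


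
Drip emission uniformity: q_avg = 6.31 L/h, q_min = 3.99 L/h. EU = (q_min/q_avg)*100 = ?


EU = (q_min/q_avg)*100 = (3.99/6.31)*100 = 63.2330%

63.2330 %


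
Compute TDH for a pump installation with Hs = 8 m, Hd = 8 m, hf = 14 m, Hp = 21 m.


TDH = Hs + Hd + hf + Hp = 8 + 8 + 14 + 21 = 51

51 m


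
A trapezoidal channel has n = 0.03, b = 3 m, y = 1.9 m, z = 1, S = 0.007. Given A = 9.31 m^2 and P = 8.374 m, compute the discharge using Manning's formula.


R = A/P = 9.31/8.374 = 1.111775
Q = (1/0.03) * 9.31 * 1.111775^(2/3) * 0.007^0.5

27.8648 m^3/s


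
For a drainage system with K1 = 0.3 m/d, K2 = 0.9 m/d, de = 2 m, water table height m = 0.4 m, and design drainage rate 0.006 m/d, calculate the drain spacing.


S^2 = 8*K2*de*m/q + 4*K1*m^2/q
S^2 = 8*0.9*2*0.4/0.006 + 4*0.3*0.4^2/0.006
S = sqrt(992.0000)

31.4960 m
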